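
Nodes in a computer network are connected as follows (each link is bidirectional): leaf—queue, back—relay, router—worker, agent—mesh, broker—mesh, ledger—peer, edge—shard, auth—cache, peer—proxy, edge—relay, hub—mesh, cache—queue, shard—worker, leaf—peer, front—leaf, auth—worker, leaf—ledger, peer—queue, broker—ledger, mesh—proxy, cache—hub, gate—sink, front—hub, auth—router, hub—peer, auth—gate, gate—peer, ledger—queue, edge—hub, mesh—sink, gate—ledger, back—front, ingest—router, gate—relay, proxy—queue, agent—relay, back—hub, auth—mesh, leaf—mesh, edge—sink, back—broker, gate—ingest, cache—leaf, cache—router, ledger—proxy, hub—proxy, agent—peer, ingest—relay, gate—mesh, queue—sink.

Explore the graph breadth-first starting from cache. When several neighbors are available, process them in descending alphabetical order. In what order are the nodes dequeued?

cache, router, queue, leaf, hub, auth, worker, ingest, sink, proxy, peer, ledger, mesh, front, edge, back, gate, shard, relay, agent, broker

Visit cache; enqueue router, queue, leaf, hub, auth → queue [router, queue, leaf, hub, auth]
Visit router; enqueue worker, ingest → queue [queue, leaf, hub, auth, worker, ingest]
Visit queue; enqueue sink, proxy, peer, ledger → queue [leaf, hub, auth, worker, ingest, sink, proxy, peer, ledger]
Visit leaf; enqueue mesh, front → queue [hub, auth, worker, ingest, sink, proxy, peer, ledger, mesh, front]
Visit hub; enqueue edge, back → queue [auth, worker, ingest, sink, proxy, peer, ledger, mesh, front, edge, back]
Visit auth; enqueue gate → queue [worker, ingest, sink, proxy, peer, ledger, mesh, front, edge, back, gate]
Visit worker; enqueue shard → queue [ingest, sink, proxy, peer, ledger, mesh, front, edge, back, gate, shard]
Visit ingest; enqueue relay → queue [sink, proxy, peer, ledger, mesh, front, edge, back, gate, shard, relay]
Visit sink → queue [proxy, peer, ledger, mesh, front, edge, back, gate, shard, relay]
Visit proxy → queue [peer, ledger, mesh, front, edge, back, gate, shard, relay]
Visit peer; enqueue agent → queue [ledger, mesh, front, edge, back, gate, shard, relay, agent]
Visit ledger; enqueue broker → queue [mesh, front, edge, back, gate, shard, relay, agent, broker]
Visit mesh → queue [front, edge, back, gate, shard, relay, agent, broker]
Visit front → queue [edge, back, gate, shard, relay, agent, broker]
Visit edge → queue [back, gate, shard, relay, agent, broker]
Visit back → queue [gate, shard, relay, agent, broker]
Visit gate → queue [shard, relay, agent, broker]
Visit shard → queue [relay, agent, broker]
Visit relay → queue [agent, broker]
Visit agent → queue [broker]
Visit broker → queue []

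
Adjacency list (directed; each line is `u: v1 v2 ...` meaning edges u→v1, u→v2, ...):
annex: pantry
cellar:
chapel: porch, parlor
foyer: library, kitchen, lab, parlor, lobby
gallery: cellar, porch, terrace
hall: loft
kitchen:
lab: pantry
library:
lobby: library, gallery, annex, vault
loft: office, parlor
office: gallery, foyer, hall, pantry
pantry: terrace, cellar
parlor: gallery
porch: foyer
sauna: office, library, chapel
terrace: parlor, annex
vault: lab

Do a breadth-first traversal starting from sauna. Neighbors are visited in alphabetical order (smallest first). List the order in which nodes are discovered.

sauna -> chapel -> library -> office -> parlor -> porch -> foyer -> gallery -> hall -> pantry -> kitchen -> lab -> lobby -> cellar -> terrace -> loft -> annex -> vault

Visit sauna; enqueue chapel, library, office → queue [chapel, library, office]
Visit chapel; enqueue parlor, porch → queue [library, office, parlor, porch]
Visit library → queue [office, parlor, porch]
Visit office; enqueue foyer, gallery, hall, pantry → queue [parlor, porch, foyer, gallery, hall, pantry]
Visit parlor → queue [porch, foyer, gallery, hall, pantry]
Visit porch → queue [foyer, gallery, hall, pantry]
Visit foyer; enqueue kitchen, lab, lobby → queue [gallery, hall, pantry, kitchen, lab, lobby]
Visit gallery; enqueue cellar, terrace → queue [hall, pantry, kitchen, lab, lobby, cellar, terrace]
Visit hall; enqueue loft → queue [pantry, kitchen, lab, lobby, cellar, terrace, loft]
Visit pantry → queue [kitchen, lab, lobby, cellar, terrace, loft]
Visit kitchen → queue [lab, lobby, cellar, terrace, loft]
Visit lab → queue [lobby, cellar, terrace, loft]
Visit lobby; enqueue annex, vault → queue [cellar, terrace, loft, annex, vault]
Visit cellar → queue [terrace, loft, annex, vault]
Visit terrace → queue [loft, annex, vault]
Visit loft → queue [annex, vault]
Visit annex → queue [vault]
Visit vault → queue []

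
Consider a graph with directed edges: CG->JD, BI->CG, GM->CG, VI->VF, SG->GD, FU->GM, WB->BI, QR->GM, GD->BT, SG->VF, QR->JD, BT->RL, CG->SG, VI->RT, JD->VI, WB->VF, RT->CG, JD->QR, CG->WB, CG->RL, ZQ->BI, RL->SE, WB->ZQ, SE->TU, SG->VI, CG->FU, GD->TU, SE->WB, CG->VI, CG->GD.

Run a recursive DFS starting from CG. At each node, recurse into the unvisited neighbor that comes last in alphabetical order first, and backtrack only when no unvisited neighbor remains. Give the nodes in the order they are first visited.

Visit CG
CG → WB
WB → ZQ
ZQ → BI
WB → VF
CG → VI
VI → RT
CG → SG
SG → GD
GD → TU
GD → BT
BT → RL
RL → SE
CG → JD
JD → QR
QR → GM
CG → FU

CG WB ZQ BI VF VI RT SG GD TU BT RL SE JD QR GM FU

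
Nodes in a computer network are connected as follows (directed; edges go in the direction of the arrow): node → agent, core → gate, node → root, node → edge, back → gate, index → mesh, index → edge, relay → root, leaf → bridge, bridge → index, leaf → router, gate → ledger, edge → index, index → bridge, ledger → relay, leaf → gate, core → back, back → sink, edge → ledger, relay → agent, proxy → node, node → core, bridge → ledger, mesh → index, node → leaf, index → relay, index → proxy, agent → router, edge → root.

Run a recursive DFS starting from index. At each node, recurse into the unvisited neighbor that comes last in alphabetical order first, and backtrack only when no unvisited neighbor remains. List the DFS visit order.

index, relay, root, agent, router, proxy, node, leaf, gate, ledger, bridge, edge, core, back, sink, mesh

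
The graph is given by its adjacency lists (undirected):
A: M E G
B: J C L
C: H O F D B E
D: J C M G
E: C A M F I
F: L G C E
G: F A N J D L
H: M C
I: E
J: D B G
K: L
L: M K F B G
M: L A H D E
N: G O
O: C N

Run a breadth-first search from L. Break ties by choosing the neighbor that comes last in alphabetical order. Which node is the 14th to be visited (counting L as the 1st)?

Visit L; enqueue M, K, G, F, B → queue [M, K, G, F, B]
Visit M; enqueue H, E, D, A → queue [K, G, F, B, H, E, D, A]
Visit K → queue [G, F, B, H, E, D, A]
Visit G; enqueue N, J → queue [F, B, H, E, D, A, N, J]
Visit F; enqueue C → queue [B, H, E, D, A, N, J, C]
Visit B → queue [H, E, D, A, N, J, C]
Visit H → queue [E, D, A, N, J, C]
Visit E; enqueue I → queue [D, A, N, J, C, I]
Visit D → queue [A, N, J, C, I]
Visit A → queue [N, J, C, I]
Visit N; enqueue O → queue [J, C, I, O]
Visit J → queue [C, I, O]
Visit C → queue [I, O]
Visit I → queue [O]
Visit O → queue []

Visit order: L, M, K, G, F, B, H, E, D, A, N, J, C, I, O

I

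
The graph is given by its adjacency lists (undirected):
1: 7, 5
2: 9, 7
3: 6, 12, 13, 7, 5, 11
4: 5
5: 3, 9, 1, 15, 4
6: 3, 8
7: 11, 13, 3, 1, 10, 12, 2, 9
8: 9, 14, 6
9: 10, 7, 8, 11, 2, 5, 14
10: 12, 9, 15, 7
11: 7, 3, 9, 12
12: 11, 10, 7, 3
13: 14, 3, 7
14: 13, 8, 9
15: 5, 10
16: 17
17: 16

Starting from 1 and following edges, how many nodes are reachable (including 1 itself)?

15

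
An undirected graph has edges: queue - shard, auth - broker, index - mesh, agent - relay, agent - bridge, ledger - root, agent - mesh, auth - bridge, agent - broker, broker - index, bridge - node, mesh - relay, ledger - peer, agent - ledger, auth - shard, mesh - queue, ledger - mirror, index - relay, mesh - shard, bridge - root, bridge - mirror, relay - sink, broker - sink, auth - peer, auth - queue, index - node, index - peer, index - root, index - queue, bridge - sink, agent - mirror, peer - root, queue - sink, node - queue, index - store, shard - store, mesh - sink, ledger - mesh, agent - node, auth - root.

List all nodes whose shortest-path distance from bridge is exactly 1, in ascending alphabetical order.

Level 0: bridge
Level 1: agent, auth, mirror, node, root, sink
Level 2: broker, index, ledger, mesh, peer, queue, relay, shard
Level 3: store

agent, auth, mirror, node, root, sink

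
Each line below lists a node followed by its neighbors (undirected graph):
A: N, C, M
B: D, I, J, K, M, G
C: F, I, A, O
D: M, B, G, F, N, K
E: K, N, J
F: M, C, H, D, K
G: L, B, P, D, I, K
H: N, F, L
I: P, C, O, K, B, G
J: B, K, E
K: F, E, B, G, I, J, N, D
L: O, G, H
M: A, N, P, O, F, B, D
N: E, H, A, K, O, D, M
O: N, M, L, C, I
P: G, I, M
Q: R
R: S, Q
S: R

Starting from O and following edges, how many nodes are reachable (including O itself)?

BFS from O visits: O, N, M, L, C, I, E, H, A, K, D, P, F, B, G, J
Reachable nodes: 16 of 19 total.

16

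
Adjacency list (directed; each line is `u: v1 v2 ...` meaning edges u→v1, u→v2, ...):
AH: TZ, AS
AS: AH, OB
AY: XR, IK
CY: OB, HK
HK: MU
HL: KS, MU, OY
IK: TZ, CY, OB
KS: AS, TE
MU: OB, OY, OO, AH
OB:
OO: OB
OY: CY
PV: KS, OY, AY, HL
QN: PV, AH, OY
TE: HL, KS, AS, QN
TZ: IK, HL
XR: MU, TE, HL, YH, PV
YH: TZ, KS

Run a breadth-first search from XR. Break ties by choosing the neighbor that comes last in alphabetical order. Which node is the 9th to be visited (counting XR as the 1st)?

QN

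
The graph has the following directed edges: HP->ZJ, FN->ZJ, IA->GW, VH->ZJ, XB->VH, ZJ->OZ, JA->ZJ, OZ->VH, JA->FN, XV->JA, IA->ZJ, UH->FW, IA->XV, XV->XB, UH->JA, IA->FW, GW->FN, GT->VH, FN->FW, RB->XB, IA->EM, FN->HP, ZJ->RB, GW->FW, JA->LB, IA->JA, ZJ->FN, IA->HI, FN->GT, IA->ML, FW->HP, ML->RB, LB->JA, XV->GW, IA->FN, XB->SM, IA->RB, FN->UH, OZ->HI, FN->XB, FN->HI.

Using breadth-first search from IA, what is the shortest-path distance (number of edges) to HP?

Level 0: IA
Level 1: EM, FN, FW, GW, HI, JA, ML, RB, XV, ZJ
Level 2: GT, HP, LB, OZ, UH, XB
Level 3: SM, VH
HP first appears at level 2.

2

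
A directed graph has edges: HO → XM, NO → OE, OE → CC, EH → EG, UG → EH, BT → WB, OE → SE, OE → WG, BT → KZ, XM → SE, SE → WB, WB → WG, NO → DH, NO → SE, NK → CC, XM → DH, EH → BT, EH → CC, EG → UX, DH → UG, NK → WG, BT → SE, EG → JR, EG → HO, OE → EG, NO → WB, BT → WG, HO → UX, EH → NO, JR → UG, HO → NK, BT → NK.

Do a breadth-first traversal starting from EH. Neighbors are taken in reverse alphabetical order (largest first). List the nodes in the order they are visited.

Visit EH; enqueue NO, EG, CC, BT → queue [NO, EG, CC, BT]
Visit NO; enqueue WB, SE, OE, DH → queue [EG, CC, BT, WB, SE, OE, DH]
Visit EG; enqueue UX, JR, HO → queue [CC, BT, WB, SE, OE, DH, UX, JR, HO]
Visit CC → queue [BT, WB, SE, OE, DH, UX, JR, HO]
Visit BT; enqueue WG, NK, KZ → queue [WB, SE, OE, DH, UX, JR, HO, WG, NK, KZ]
Visit WB → queue [SE, OE, DH, UX, JR, HO, WG, NK, KZ]
Visit SE → queue [OE, DH, UX, JR, HO, WG, NK, KZ]
Visit OE → queue [DH, UX, JR, HO, WG, NK, KZ]
Visit DH; enqueue UG → queue [UX, JR, HO, WG, NK, KZ, UG]
Visit UX → queue [JR, HO, WG, NK, KZ, UG]
Visit JR → queue [HO, WG, NK, KZ, UG]
Visit HO; enqueue XM → queue [WG, NK, KZ, UG, XM]
Visit WG → queue [NK, KZ, UG, XM]
Visit NK → queue [KZ, UG, XM]
Visit KZ → queue [UG, XM]
Visit UG → queue [XM]
Visit XM → queue []

EH, NO, EG, CC, BT, WB, SE, OE, DH, UX, JR, HO, WG, NK, KZ, UG, XM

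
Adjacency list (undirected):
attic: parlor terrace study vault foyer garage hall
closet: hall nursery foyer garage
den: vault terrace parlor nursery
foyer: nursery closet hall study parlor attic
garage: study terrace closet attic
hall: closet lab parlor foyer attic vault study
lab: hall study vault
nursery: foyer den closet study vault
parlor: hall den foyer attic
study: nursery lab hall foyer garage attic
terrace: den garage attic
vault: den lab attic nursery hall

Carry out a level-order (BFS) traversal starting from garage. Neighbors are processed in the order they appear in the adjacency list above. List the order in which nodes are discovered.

garage, study, terrace, closet, attic, nursery, lab, hall, foyer, den, parlor, vault

Visit garage; enqueue study, terrace, closet, attic → queue [study, terrace, closet, attic]
Visit study; enqueue nursery, lab, hall, foyer → queue [terrace, closet, attic, nursery, lab, hall, foyer]
Visit terrace; enqueue den → queue [closet, attic, nursery, lab, hall, foyer, den]
Visit closet → queue [attic, nursery, lab, hall, foyer, den]
Visit attic; enqueue parlor, vault → queue [nursery, lab, hall, foyer, den, parlor, vault]
Visit nursery → queue [lab, hall, foyer, den, parlor, vault]
Visit lab → queue [hall, foyer, den, parlor, vault]
Visit hall → queue [foyer, den, parlor, vault]
Visit foyer → queue [den, parlor, vault]
Visit den → queue [parlor, vault]
Visit parlor → queue [vault]
Visit vault → queue []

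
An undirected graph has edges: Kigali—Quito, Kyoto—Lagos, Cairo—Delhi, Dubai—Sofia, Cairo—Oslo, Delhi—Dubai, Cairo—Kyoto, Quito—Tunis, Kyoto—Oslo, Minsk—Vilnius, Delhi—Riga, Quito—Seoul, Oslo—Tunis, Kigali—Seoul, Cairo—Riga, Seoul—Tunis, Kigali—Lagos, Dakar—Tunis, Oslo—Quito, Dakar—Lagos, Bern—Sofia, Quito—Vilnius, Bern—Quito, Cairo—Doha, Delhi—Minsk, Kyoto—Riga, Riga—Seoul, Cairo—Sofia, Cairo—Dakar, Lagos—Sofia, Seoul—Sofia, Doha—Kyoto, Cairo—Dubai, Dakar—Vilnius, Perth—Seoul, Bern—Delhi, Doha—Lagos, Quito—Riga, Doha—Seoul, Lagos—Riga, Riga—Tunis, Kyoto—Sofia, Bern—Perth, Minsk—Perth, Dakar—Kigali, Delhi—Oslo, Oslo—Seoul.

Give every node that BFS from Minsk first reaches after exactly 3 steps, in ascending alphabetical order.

Doha, Kigali, Kyoto, Lagos, Sofia, Tunis

Level 0: Minsk
Level 1: Delhi, Perth, Vilnius
Level 2: Bern, Cairo, Dakar, Dubai, Oslo, Quito, Riga, Seoul
Level 3: Doha, Kigali, Kyoto, Lagos, Sofia, Tunis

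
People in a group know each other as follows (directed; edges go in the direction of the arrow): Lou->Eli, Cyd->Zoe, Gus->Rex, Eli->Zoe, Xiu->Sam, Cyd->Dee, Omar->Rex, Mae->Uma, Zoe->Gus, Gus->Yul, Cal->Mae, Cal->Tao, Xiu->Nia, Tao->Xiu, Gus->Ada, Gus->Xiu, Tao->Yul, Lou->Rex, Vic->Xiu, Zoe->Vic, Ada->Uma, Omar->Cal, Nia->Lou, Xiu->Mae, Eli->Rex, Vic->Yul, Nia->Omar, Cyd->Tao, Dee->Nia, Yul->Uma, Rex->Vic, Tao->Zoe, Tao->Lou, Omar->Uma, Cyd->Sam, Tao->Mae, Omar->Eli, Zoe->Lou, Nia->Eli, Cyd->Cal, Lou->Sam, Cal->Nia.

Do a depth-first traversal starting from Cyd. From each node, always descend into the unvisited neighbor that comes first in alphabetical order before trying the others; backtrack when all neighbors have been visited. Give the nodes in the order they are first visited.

Visit Cyd
Cyd → Cal
Cal → Mae
Mae → Uma
Cal → Nia
Nia → Eli
Eli → Rex
Rex → Vic
Vic → Xiu
Xiu → Sam
Vic → Yul
Eli → Zoe
Zoe → Gus
Gus → Ada
Zoe → Lou
Nia → Omar
Cal → Tao
Cyd → Dee

Cyd, Cal, Mae, Uma, Nia, Eli, Rex, Vic, Xiu, Sam, Yul, Zoe, Gus, Ada, Lou, Omar, Tao, Dee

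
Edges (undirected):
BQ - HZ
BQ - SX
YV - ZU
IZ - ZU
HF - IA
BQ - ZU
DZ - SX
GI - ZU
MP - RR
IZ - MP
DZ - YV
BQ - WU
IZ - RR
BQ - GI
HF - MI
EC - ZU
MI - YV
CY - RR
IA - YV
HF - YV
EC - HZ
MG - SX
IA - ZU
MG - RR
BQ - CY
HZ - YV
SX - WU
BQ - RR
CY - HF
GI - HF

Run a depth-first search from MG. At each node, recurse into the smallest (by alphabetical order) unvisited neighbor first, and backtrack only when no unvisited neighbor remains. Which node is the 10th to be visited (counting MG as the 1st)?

Visit MG
MG → RR
RR → BQ
BQ → CY
CY → HF
HF → GI
GI → ZU
ZU → EC
EC → HZ
HZ → YV
YV → DZ
DZ → SX
SX → WU
YV → IA
YV → MI
ZU → IZ
IZ → MP

Visit order: MG, RR, BQ, CY, HF, GI, ZU, EC, HZ, YV, DZ, SX, WU, IA, MI, IZ, MP

YV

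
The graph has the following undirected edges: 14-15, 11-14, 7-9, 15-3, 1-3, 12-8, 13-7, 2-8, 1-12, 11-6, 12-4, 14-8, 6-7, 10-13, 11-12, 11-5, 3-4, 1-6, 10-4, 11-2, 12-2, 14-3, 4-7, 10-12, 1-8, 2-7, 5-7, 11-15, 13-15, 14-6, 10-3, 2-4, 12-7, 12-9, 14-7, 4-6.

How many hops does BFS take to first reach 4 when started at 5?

Level 0: 5
Level 1: 7, 11
Level 2: 2, 4, 6, 9, 12, 13, 14, 15
Level 3: 1, 3, 8, 10
4 first appears at level 2.

2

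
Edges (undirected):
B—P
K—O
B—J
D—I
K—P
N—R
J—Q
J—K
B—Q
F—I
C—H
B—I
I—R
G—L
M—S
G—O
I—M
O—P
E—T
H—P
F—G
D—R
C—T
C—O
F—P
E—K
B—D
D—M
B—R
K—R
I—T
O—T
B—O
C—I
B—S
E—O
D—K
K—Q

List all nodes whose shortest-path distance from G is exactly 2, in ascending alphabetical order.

B, C, E, I, K, P, T

Level 0: G
Level 1: F, L, O
Level 2: B, C, E, I, K, P, T
Level 3: D, H, J, M, Q, R, S
Level 4: N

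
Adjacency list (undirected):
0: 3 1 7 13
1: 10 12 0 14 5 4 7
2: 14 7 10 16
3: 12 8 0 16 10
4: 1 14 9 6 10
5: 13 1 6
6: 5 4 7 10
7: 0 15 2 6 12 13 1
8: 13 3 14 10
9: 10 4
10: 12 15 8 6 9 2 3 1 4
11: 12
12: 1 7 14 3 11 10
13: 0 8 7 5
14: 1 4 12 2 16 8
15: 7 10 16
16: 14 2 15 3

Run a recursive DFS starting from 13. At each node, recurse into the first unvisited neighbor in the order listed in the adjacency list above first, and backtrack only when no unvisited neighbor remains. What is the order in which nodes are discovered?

Visit 13
13 → 0
0 → 3
3 → 12
12 → 1
1 → 10
10 → 15
15 → 7
7 → 2
2 → 14
14 → 4
4 → 9
4 → 6
6 → 5
14 → 16
14 → 8
12 → 11

13, 0, 3, 12, 1, 10, 15, 7, 2, 14, 4, 9, 6, 5, 16, 8, 11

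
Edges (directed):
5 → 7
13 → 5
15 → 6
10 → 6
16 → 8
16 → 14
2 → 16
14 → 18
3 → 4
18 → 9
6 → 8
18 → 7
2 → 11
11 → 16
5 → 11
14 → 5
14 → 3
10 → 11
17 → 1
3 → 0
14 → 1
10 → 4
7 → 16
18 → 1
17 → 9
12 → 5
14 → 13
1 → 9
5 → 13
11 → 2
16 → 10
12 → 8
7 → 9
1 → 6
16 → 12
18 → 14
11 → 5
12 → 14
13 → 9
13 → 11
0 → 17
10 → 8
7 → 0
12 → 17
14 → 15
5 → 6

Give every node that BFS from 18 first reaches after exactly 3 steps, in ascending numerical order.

4, 8, 10, 11, 12, 17

Level 0: 18
Level 1: 1, 7, 9, 14
Level 2: 0, 3, 5, 6, 13, 15, 16
Level 3: 4, 8, 10, 11, 12, 17
Level 4: 2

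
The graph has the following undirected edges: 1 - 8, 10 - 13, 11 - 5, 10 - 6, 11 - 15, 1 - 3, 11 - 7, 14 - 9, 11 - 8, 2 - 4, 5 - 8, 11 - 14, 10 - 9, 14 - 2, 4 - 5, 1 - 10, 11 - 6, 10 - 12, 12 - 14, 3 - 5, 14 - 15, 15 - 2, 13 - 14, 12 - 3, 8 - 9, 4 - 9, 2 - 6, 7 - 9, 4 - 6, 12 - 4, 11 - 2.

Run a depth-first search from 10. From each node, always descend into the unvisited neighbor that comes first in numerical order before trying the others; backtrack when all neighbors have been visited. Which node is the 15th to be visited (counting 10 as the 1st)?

15

Visit 10
10 → 1
1 → 3
3 → 5
5 → 4
4 → 2
2 → 6
6 → 11
11 → 7
7 → 9
9 → 8
9 → 14
14 → 12
14 → 13
14 → 15

Visit order: 10, 1, 3, 5, 4, 2, 6, 11, 7, 9, 8, 14, 12, 13, 15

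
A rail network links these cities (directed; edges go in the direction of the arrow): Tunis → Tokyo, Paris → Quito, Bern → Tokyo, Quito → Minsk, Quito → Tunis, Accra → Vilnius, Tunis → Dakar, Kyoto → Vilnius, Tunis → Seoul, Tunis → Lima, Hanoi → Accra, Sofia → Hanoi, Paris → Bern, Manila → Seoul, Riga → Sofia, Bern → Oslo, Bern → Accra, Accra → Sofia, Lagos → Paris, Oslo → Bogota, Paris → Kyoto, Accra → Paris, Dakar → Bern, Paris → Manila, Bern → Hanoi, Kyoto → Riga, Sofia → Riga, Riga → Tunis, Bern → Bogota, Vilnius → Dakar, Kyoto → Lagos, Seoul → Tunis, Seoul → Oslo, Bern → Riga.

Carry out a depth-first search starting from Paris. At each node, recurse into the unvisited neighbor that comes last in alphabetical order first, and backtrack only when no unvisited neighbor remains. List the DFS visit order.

Visit Paris
Paris → Quito
Quito → Tunis
Tunis → Tokyo
Tunis → Seoul
Seoul → Oslo
Oslo → Bogota
Tunis → Lima
Tunis → Dakar
Dakar → Bern
Bern → Riga
Riga → Sofia
Sofia → Hanoi
Hanoi → Accra
Accra → Vilnius
Quito → Minsk
Paris → Manila
Paris → Kyoto
Kyoto → Lagos

Paris → Quito → Tunis → Tokyo → Seoul → Oslo → Bogota → Lima → Dakar → Bern → Riga → Sofia → Hanoi → Accra → Vilnius → Minsk → Manila → Kyoto → Lagos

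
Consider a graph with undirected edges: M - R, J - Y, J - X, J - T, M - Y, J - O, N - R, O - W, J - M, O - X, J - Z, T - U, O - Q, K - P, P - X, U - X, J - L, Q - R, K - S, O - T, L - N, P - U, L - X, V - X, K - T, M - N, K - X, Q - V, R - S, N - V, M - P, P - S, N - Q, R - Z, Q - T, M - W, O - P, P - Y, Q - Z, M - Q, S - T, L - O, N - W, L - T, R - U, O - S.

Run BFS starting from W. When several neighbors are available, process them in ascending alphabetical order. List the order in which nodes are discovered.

W, M, N, O, J, P, Q, R, Y, L, V, S, T, X, Z, K, U

Visit W; enqueue M, N, O → queue [M, N, O]
Visit M; enqueue J, P, Q, R, Y → queue [N, O, J, P, Q, R, Y]
Visit N; enqueue L, V → queue [O, J, P, Q, R, Y, L, V]
Visit O; enqueue S, T, X → queue [J, P, Q, R, Y, L, V, S, T, X]
Visit J; enqueue Z → queue [P, Q, R, Y, L, V, S, T, X, Z]
Visit P; enqueue K, U → queue [Q, R, Y, L, V, S, T, X, Z, K, U]
Visit Q → queue [R, Y, L, V, S, T, X, Z, K, U]
Visit R → queue [Y, L, V, S, T, X, Z, K, U]
Visit Y → queue [L, V, S, T, X, Z, K, U]
Visit L → queue [V, S, T, X, Z, K, U]
Visit V → queue [S, T, X, Z, K, U]
Visit S → queue [T, X, Z, K, U]
Visit T → queue [X, Z, K, U]
Visit X → queue [Z, K, U]
Visit Z → queue [K, U]
Visit K → queue [U]
Visit U → queue []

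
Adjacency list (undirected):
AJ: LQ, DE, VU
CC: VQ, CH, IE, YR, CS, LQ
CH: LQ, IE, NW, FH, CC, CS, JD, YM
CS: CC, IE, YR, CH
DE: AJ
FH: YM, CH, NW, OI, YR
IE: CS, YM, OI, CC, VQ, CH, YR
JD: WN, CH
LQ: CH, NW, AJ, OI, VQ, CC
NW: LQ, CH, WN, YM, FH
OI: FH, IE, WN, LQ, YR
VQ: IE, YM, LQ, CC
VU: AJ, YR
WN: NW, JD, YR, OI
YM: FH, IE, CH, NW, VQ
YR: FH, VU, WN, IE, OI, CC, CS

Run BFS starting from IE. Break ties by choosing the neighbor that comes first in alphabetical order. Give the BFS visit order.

IE -> CC -> CH -> CS -> OI -> VQ -> YM -> YR -> LQ -> FH -> JD -> NW -> WN -> VU -> AJ -> DE

Visit IE; enqueue CC, CH, CS, OI, VQ, YM, YR → queue [CC, CH, CS, OI, VQ, YM, YR]
Visit CC; enqueue LQ → queue [CH, CS, OI, VQ, YM, YR, LQ]
Visit CH; enqueue FH, JD, NW → queue [CS, OI, VQ, YM, YR, LQ, FH, JD, NW]
Visit CS → queue [OI, VQ, YM, YR, LQ, FH, JD, NW]
Visit OI; enqueue WN → queue [VQ, YM, YR, LQ, FH, JD, NW, WN]
Visit VQ → queue [YM, YR, LQ, FH, JD, NW, WN]
Visit YM → queue [YR, LQ, FH, JD, NW, WN]
Visit YR; enqueue VU → queue [LQ, FH, JD, NW, WN, VU]
Visit LQ; enqueue AJ → queue [FH, JD, NW, WN, VU, AJ]
Visit FH → queue [JD, NW, WN, VU, AJ]
Visit JD → queue [NW, WN, VU, AJ]
Visit NW → queue [WN, VU, AJ]
Visit WN → queue [VU, AJ]
Visit VU → queue [AJ]
Visit AJ; enqueue DE → queue [DE]
Visit DE → queue []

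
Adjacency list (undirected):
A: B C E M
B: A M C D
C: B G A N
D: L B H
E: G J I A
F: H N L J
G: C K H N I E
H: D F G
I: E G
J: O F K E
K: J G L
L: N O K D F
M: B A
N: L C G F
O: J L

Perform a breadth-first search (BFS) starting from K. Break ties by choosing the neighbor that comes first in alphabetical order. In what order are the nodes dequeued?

Visit K; enqueue G, J, L → queue [G, J, L]
Visit G; enqueue C, E, H, I, N → queue [J, L, C, E, H, I, N]
Visit J; enqueue F, O → queue [L, C, E, H, I, N, F, O]
Visit L; enqueue D → queue [C, E, H, I, N, F, O, D]
Visit C; enqueue A, B → queue [E, H, I, N, F, O, D, A, B]
Visit E → queue [H, I, N, F, O, D, A, B]
Visit H → queue [I, N, F, O, D, A, B]
Visit I → queue [N, F, O, D, A, B]
Visit N → queue [F, O, D, A, B]
Visit F → queue [O, D, A, B]
Visit O → queue [D, A, B]
Visit D → queue [A, B]
Visit A; enqueue M → queue [B, M]
Visit B → queue [M]
Visit M → queue []

K → G → J → L → C → E → H → I → N → F → O → D → A → B → M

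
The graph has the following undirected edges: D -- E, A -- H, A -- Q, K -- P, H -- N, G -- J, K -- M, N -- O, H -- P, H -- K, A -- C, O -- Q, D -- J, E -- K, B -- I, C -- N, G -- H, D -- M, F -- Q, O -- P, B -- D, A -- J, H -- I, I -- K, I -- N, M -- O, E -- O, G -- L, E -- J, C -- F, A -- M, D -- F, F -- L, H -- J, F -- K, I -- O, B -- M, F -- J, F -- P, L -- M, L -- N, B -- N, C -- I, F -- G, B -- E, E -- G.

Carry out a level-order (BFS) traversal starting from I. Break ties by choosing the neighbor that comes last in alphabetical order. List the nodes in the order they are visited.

I -> O -> N -> K -> H -> C -> B -> Q -> P -> M -> E -> L -> F -> J -> G -> A -> D

Visit I; enqueue O, N, K, H, C, B → queue [O, N, K, H, C, B]
Visit O; enqueue Q, P, M, E → queue [N, K, H, C, B, Q, P, M, E]
Visit N; enqueue L → queue [K, H, C, B, Q, P, M, E, L]
Visit K; enqueue F → queue [H, C, B, Q, P, M, E, L, F]
Visit H; enqueue J, G, A → queue [C, B, Q, P, M, E, L, F, J, G, A]
Visit C → queue [B, Q, P, M, E, L, F, J, G, A]
Visit B; enqueue D → queue [Q, P, M, E, L, F, J, G, A, D]
Visit Q → queue [P, M, E, L, F, J, G, A, D]
Visit P → queue [M, E, L, F, J, G, A, D]
Visit M → queue [E, L, F, J, G, A, D]
Visit E → queue [L, F, J, G, A, D]
Visit L → queue [F, J, G, A, D]
Visit F → queue [J, G, A, D]
Visit J → queue [G, A, D]
Visit G → queue [A, D]
Visit A → queue [D]
Visit D → queue []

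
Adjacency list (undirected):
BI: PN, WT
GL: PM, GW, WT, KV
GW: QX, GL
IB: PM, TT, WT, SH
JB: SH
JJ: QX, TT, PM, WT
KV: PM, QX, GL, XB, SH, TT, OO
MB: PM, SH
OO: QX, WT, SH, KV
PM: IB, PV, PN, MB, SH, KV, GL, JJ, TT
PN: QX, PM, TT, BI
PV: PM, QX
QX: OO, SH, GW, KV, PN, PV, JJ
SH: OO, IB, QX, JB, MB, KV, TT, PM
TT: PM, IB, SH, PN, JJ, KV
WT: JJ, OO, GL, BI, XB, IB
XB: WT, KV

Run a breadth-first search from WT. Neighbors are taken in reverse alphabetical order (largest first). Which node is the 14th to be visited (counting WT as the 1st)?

Visit WT; enqueue XB, OO, JJ, IB, GL, BI → queue [XB, OO, JJ, IB, GL, BI]
Visit XB; enqueue KV → queue [OO, JJ, IB, GL, BI, KV]
Visit OO; enqueue SH, QX → queue [JJ, IB, GL, BI, KV, SH, QX]
Visit JJ; enqueue TT, PM → queue [IB, GL, BI, KV, SH, QX, TT, PM]
Visit IB → queue [GL, BI, KV, SH, QX, TT, PM]
Visit GL; enqueue GW → queue [BI, KV, SH, QX, TT, PM, GW]
Visit BI; enqueue PN → queue [KV, SH, QX, TT, PM, GW, PN]
Visit KV → queue [SH, QX, TT, PM, GW, PN]
Visit SH; enqueue MB, JB → queue [QX, TT, PM, GW, PN, MB, JB]
Visit QX; enqueue PV → queue [TT, PM, GW, PN, MB, JB, PV]
Visit TT → queue [PM, GW, PN, MB, JB, PV]
Visit PM → queue [GW, PN, MB, JB, PV]
Visit GW → queue [PN, MB, JB, PV]
Visit PN → queue [MB, JB, PV]
Visit MB → queue [JB, PV]
Visit JB → queue [PV]
Visit PV → queue []

Visit order: WT, XB, OO, JJ, IB, GL, BI, KV, SH, QX, TT, PM, GW, PN, MB, JB, PV

PN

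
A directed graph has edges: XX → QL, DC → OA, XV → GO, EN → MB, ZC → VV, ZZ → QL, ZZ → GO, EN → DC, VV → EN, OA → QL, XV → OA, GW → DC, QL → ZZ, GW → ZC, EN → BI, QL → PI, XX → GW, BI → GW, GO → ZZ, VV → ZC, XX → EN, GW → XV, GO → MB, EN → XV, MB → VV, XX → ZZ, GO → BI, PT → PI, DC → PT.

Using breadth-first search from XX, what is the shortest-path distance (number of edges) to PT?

Level 0: XX
Level 1: EN, GW, QL, ZZ
Level 2: BI, DC, GO, MB, PI, XV, ZC
Level 3: OA, PT, VV
PT first appears at level 3.

3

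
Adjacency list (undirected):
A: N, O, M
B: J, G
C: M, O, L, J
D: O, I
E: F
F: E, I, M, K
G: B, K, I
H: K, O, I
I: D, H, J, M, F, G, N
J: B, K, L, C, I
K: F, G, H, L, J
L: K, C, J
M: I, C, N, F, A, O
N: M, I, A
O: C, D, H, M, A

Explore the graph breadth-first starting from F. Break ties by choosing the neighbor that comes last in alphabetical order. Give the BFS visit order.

Visit F; enqueue M, K, I, E → queue [M, K, I, E]
Visit M; enqueue O, N, C, A → queue [K, I, E, O, N, C, A]
Visit K; enqueue L, J, H, G → queue [I, E, O, N, C, A, L, J, H, G]
Visit I; enqueue D → queue [E, O, N, C, A, L, J, H, G, D]
Visit E → queue [O, N, C, A, L, J, H, G, D]
Visit O → queue [N, C, A, L, J, H, G, D]
Visit N → queue [C, A, L, J, H, G, D]
Visit C → queue [A, L, J, H, G, D]
Visit A → queue [L, J, H, G, D]
Visit L → queue [J, H, G, D]
Visit J; enqueue B → queue [H, G, D, B]
Visit H → queue [G, D, B]
Visit G → queue [D, B]
Visit D → queue [B]
Visit B → queue []

F -> M -> K -> I -> E -> O -> N -> C -> A -> L -> J -> H -> G -> D -> B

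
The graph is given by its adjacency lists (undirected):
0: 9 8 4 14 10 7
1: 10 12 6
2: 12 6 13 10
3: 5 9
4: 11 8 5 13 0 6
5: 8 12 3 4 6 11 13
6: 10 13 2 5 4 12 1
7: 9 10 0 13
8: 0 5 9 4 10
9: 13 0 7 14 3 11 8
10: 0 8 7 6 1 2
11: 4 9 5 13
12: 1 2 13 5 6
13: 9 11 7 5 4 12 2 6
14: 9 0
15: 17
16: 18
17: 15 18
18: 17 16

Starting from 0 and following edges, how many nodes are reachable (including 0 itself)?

BFS from 0 visits: 0, 9, 8, 4, 14, 10, 7, 13, 3, 11, 5, 6, 1, 2, 12
Reachable nodes: 15 of 19 total.

15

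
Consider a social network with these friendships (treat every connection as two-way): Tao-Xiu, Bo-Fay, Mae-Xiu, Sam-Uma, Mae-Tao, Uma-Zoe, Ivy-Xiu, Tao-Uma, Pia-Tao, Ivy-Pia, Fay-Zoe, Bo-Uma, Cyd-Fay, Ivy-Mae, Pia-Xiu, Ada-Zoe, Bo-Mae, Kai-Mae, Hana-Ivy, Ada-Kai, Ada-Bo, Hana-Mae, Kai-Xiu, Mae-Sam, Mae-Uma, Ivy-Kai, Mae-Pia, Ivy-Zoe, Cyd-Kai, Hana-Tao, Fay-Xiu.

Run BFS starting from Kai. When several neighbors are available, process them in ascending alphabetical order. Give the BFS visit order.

Visit Kai; enqueue Ada, Cyd, Ivy, Mae, Xiu → queue [Ada, Cyd, Ivy, Mae, Xiu]
Visit Ada; enqueue Bo, Zoe → queue [Cyd, Ivy, Mae, Xiu, Bo, Zoe]
Visit Cyd; enqueue Fay → queue [Ivy, Mae, Xiu, Bo, Zoe, Fay]
Visit Ivy; enqueue Hana, Pia → queue [Mae, Xiu, Bo, Zoe, Fay, Hana, Pia]
Visit Mae; enqueue Sam, Tao, Uma → queue [Xiu, Bo, Zoe, Fay, Hana, Pia, Sam, Tao, Uma]
Visit Xiu → queue [Bo, Zoe, Fay, Hana, Pia, Sam, Tao, Uma]
Visit Bo → queue [Zoe, Fay, Hana, Pia, Sam, Tao, Uma]
Visit Zoe → queue [Fay, Hana, Pia, Sam, Tao, Uma]
Visit Fay → queue [Hana, Pia, Sam, Tao, Uma]
Visit Hana → queue [Pia, Sam, Tao, Uma]
Visit Pia → queue [Sam, Tao, Uma]
Visit Sam → queue [Tao, Uma]
Visit Tao → queue [Uma]
Visit Uma → queue []

Kai, Ada, Cyd, Ivy, Mae, Xiu, Bo, Zoe, Fay, Hana, Pia, Sam, Tao, Uma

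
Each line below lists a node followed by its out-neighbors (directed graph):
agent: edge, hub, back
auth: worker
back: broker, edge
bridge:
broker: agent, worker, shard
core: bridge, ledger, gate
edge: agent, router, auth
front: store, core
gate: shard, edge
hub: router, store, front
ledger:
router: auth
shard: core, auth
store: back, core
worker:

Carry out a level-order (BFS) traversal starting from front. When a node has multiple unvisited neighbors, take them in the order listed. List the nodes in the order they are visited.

Visit front; enqueue store, core → queue [store, core]
Visit store; enqueue back → queue [core, back]
Visit core; enqueue bridge, ledger, gate → queue [back, bridge, ledger, gate]
Visit back; enqueue broker, edge → queue [bridge, ledger, gate, broker, edge]
Visit bridge → queue [ledger, gate, broker, edge]
Visit ledger → queue [gate, broker, edge]
Visit gate; enqueue shard → queue [broker, edge, shard]
Visit broker; enqueue agent, worker → queue [edge, shard, agent, worker]
Visit edge; enqueue router, auth → queue [shard, agent, worker, router, auth]
Visit shard → queue [agent, worker, router, auth]
Visit agent; enqueue hub → queue [worker, router, auth, hub]
Visit worker → queue [router, auth, hub]
Visit router → queue [auth, hub]
Visit auth → queue [hub]
Visit hub → queue []

front -> store -> core -> back -> bridge -> ledger -> gate -> broker -> edge -> shard -> agent -> worker -> router -> auth -> hub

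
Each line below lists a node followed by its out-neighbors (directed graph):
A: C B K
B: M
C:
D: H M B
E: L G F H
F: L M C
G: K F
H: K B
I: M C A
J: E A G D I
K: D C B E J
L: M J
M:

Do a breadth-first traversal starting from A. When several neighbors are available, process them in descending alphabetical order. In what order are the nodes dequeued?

Visit A; enqueue K, C, B → queue [K, C, B]
Visit K; enqueue J, E, D → queue [C, B, J, E, D]
Visit C → queue [B, J, E, D]
Visit B; enqueue M → queue [J, E, D, M]
Visit J; enqueue I, G → queue [E, D, M, I, G]
Visit E; enqueue L, H, F → queue [D, M, I, G, L, H, F]
Visit D → queue [M, I, G, L, H, F]
Visit M → queue [I, G, L, H, F]
Visit I → queue [G, L, H, F]
Visit G → queue [L, H, F]
Visit L → queue [H, F]
Visit H → queue [F]
Visit F → queue []

A -> K -> C -> B -> J -> E -> D -> M -> I -> G -> L -> H -> F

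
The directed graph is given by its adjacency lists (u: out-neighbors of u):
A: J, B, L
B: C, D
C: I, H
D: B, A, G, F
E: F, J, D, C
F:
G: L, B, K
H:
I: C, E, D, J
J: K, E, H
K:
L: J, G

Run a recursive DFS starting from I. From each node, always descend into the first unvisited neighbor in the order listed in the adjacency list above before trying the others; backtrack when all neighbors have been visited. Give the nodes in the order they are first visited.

I, C, H, E, F, J, K, D, B, A, L, G

Visit I
I → C
C → H
I → E
E → F
E → J
J → K
E → D
D → B
D → A
A → L
L → G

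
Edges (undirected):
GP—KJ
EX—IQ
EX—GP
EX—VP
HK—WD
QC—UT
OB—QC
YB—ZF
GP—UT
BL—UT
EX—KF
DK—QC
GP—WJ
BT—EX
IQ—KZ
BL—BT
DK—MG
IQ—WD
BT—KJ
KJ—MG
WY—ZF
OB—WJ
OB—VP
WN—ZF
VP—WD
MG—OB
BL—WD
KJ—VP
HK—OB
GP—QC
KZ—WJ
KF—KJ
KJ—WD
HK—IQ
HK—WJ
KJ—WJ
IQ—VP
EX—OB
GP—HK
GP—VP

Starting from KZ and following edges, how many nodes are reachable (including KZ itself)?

17

BFS from KZ visits: KZ, WJ, IQ, OB, KJ, HK, GP, WD, VP, EX, QC, MG, KF, BT, UT, BL, DK
Reachable nodes: 17 of 21 total.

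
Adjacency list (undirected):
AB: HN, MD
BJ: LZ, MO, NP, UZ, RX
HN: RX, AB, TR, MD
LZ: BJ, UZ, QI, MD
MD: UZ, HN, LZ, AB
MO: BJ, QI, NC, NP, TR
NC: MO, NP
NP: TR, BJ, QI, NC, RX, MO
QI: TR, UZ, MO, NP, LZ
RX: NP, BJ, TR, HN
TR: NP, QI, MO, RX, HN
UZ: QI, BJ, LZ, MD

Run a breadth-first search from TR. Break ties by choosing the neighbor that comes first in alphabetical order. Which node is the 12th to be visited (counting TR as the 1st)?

UZ

Visit TR; enqueue HN, MO, NP, QI, RX → queue [HN, MO, NP, QI, RX]
Visit HN; enqueue AB, MD → queue [MO, NP, QI, RX, AB, MD]
Visit MO; enqueue BJ, NC → queue [NP, QI, RX, AB, MD, BJ, NC]
Visit NP → queue [QI, RX, AB, MD, BJ, NC]
Visit QI; enqueue LZ, UZ → queue [RX, AB, MD, BJ, NC, LZ, UZ]
Visit RX → queue [AB, MD, BJ, NC, LZ, UZ]
Visit AB → queue [MD, BJ, NC, LZ, UZ]
Visit MD → queue [BJ, NC, LZ, UZ]
Visit BJ → queue [NC, LZ, UZ]
Visit NC → queue [LZ, UZ]
Visit LZ → queue [UZ]
Visit UZ → queue []

Visit order: TR, HN, MO, NP, QI, RX, AB, MD, BJ, NC, LZ, UZ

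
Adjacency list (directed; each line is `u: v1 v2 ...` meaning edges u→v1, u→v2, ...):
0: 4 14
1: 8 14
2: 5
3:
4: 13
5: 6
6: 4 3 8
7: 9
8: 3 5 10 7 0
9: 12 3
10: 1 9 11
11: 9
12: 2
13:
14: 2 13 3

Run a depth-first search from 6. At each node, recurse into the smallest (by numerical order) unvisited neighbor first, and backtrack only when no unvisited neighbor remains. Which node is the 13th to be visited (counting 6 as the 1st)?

10

Visit 6
6 → 3
6 → 4
4 → 13
6 → 8
8 → 0
0 → 14
14 → 2
2 → 5
8 → 7
7 → 9
9 → 12
8 → 10
10 → 1
10 → 11

Visit order: 6, 3, 4, 13, 8, 0, 14, 2, 5, 7, 9, 12, 10, 1, 11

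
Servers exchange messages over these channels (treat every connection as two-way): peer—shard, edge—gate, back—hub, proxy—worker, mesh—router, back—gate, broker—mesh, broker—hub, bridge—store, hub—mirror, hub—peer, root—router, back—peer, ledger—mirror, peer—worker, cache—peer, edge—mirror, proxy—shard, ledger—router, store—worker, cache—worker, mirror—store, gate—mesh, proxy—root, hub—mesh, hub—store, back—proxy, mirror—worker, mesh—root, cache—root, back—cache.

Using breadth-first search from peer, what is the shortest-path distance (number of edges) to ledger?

Level 0: peer
Level 1: back, cache, hub, shard, worker
Level 2: broker, gate, mesh, mirror, proxy, root, store
Level 3: bridge, edge, ledger, router
ledger first appears at level 3.

3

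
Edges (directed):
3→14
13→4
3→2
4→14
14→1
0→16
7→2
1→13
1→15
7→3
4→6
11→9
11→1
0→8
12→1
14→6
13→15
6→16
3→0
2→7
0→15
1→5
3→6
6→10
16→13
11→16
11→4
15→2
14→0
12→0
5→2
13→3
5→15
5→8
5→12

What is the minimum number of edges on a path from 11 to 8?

Level 0: 11
Level 1: 1, 4, 9, 16
Level 2: 5, 6, 13, 14, 15
Level 3: 0, 2, 3, 8, 10, 12
Level 4: 7
8 first appears at level 3.

3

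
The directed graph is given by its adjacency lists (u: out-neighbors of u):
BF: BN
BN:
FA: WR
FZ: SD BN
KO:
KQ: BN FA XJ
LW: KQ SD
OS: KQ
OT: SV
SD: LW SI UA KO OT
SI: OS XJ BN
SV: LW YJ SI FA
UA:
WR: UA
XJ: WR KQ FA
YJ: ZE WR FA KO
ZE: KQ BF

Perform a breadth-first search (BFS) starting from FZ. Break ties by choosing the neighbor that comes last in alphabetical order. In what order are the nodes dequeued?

FZ → SD → BN → UA → SI → OT → LW → KO → XJ → OS → SV → KQ → WR → FA → YJ → ZE → BF

Visit FZ; enqueue SD, BN → queue [SD, BN]
Visit SD; enqueue UA, SI, OT, LW, KO → queue [BN, UA, SI, OT, LW, KO]
Visit BN → queue [UA, SI, OT, LW, KO]
Visit UA → queue [SI, OT, LW, KO]
Visit SI; enqueue XJ, OS → queue [OT, LW, KO, XJ, OS]
Visit OT; enqueue SV → queue [LW, KO, XJ, OS, SV]
Visit LW; enqueue KQ → queue [KO, XJ, OS, SV, KQ]
Visit KO → queue [XJ, OS, SV, KQ]
Visit XJ; enqueue WR, FA → queue [OS, SV, KQ, WR, FA]
Visit OS → queue [SV, KQ, WR, FA]
Visit SV; enqueue YJ → queue [KQ, WR, FA, YJ]
Visit KQ → queue [WR, FA, YJ]
Visit WR → queue [FA, YJ]
Visit FA → queue [YJ]
Visit YJ; enqueue ZE → queue [ZE]
Visit ZE; enqueue BF → queue [BF]
Visit BF → queue []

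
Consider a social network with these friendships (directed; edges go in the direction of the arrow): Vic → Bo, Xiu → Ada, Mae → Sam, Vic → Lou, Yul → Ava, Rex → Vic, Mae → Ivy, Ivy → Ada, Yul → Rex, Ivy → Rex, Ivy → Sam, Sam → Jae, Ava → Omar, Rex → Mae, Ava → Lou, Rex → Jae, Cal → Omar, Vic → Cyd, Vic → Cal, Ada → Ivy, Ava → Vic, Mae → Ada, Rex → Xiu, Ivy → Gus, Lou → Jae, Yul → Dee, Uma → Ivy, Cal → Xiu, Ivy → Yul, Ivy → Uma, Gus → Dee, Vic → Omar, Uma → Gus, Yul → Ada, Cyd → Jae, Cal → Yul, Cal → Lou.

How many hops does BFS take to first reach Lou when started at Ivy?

Level 0: Ivy
Level 1: Ada, Gus, Rex, Sam, Uma, Yul
Level 2: Ava, Dee, Jae, Mae, Vic, Xiu
Level 3: Bo, Cal, Cyd, Lou, Omar
Lou first appears at level 3.

3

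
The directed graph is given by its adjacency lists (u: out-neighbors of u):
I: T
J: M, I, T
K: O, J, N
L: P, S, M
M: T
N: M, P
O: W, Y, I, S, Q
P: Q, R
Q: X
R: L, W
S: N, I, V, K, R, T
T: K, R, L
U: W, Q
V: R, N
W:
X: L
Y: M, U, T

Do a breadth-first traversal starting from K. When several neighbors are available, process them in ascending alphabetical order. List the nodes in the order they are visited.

K, J, N, O, I, M, T, P, Q, S, W, Y, L, R, X, V, U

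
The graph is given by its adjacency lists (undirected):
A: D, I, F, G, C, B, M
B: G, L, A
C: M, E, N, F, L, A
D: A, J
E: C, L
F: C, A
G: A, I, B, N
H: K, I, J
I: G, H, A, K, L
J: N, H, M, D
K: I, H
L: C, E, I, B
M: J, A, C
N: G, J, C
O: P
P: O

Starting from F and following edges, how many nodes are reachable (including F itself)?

14

BFS from F visits: F, C, A, M, E, N, L, D, I, G, B, J, H, K
Reachable nodes: 14 of 16 total.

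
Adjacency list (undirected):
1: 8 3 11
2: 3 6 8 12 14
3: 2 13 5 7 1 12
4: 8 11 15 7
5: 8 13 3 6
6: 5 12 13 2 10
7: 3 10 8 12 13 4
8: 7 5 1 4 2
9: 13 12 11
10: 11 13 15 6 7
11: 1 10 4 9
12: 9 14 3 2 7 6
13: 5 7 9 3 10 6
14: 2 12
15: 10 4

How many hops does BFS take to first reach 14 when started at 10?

Level 0: 10
Level 1: 6, 7, 11, 13, 15
Level 2: 1, 2, 3, 4, 5, 8, 9, 12
Level 3: 14
14 first appears at level 3.

3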